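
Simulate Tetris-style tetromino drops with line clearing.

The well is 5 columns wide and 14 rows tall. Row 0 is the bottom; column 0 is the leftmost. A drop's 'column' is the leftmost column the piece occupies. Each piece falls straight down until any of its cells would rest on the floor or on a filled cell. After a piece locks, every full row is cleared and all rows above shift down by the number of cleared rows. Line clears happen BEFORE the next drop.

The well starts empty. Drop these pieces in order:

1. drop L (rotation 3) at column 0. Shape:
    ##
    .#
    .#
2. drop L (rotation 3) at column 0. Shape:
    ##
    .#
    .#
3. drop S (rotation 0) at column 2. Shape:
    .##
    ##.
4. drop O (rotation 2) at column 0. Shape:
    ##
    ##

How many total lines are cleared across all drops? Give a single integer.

Answer: 0

Derivation:
Drop 1: L rot3 at col 0 lands with bottom-row=0; cleared 0 line(s) (total 0); column heights now [3 3 0 0 0], max=3
Drop 2: L rot3 at col 0 lands with bottom-row=3; cleared 0 line(s) (total 0); column heights now [6 6 0 0 0], max=6
Drop 3: S rot0 at col 2 lands with bottom-row=0; cleared 0 line(s) (total 0); column heights now [6 6 1 2 2], max=6
Drop 4: O rot2 at col 0 lands with bottom-row=6; cleared 0 line(s) (total 0); column heights now [8 8 1 2 2], max=8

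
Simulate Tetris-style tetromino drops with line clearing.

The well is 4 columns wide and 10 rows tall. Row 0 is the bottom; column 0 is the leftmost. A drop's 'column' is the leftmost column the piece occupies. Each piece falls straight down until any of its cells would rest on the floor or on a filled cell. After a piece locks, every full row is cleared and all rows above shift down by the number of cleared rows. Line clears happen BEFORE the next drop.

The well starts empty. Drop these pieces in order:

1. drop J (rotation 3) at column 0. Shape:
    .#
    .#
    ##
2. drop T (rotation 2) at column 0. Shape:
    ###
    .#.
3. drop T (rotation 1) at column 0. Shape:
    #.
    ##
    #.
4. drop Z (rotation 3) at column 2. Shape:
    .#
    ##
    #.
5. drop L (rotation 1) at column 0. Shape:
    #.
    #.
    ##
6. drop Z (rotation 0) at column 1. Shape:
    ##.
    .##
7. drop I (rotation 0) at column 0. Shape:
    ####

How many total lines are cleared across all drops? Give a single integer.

Drop 1: J rot3 at col 0 lands with bottom-row=0; cleared 0 line(s) (total 0); column heights now [1 3 0 0], max=3
Drop 2: T rot2 at col 0 lands with bottom-row=3; cleared 0 line(s) (total 0); column heights now [5 5 5 0], max=5
Drop 3: T rot1 at col 0 lands with bottom-row=5; cleared 0 line(s) (total 0); column heights now [8 7 5 0], max=8
Drop 4: Z rot3 at col 2 lands with bottom-row=5; cleared 1 line(s) (total 1); column heights now [7 5 6 7], max=7
Drop 5: L rot1 at col 0 lands with bottom-row=7; cleared 0 line(s) (total 1); column heights now [10 8 6 7], max=10
Drop 6: Z rot0 at col 1 lands with bottom-row=7; cleared 1 line(s) (total 2); column heights now [9 8 8 7], max=9
Drop 7: I rot0 at col 0 lands with bottom-row=9; cleared 1 line(s) (total 3); column heights now [9 8 8 7], max=9

Answer: 3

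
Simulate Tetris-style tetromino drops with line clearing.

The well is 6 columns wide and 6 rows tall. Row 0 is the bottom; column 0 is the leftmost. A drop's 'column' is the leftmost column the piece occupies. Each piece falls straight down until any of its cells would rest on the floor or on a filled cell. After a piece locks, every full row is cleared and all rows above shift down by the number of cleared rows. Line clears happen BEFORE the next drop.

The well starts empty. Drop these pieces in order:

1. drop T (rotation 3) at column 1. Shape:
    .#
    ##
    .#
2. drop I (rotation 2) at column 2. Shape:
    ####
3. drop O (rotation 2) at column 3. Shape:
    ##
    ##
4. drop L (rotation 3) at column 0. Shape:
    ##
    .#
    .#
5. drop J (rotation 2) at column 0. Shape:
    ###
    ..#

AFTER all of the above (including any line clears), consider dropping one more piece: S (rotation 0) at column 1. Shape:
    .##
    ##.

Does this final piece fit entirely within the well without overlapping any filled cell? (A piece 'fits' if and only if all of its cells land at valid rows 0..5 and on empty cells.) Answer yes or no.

Drop 1: T rot3 at col 1 lands with bottom-row=0; cleared 0 line(s) (total 0); column heights now [0 2 3 0 0 0], max=3
Drop 2: I rot2 at col 2 lands with bottom-row=3; cleared 0 line(s) (total 0); column heights now [0 2 4 4 4 4], max=4
Drop 3: O rot2 at col 3 lands with bottom-row=4; cleared 0 line(s) (total 0); column heights now [0 2 4 6 6 4], max=6
Drop 4: L rot3 at col 0 lands with bottom-row=2; cleared 0 line(s) (total 0); column heights now [5 5 4 6 6 4], max=6
Drop 5: J rot2 at col 0 lands with bottom-row=4; cleared 0 line(s) (total 0); column heights now [6 6 6 6 6 4], max=6
Test piece S rot0 at col 1 (width 3): heights before test = [6 6 6 6 6 4]; fits = False

Answer: no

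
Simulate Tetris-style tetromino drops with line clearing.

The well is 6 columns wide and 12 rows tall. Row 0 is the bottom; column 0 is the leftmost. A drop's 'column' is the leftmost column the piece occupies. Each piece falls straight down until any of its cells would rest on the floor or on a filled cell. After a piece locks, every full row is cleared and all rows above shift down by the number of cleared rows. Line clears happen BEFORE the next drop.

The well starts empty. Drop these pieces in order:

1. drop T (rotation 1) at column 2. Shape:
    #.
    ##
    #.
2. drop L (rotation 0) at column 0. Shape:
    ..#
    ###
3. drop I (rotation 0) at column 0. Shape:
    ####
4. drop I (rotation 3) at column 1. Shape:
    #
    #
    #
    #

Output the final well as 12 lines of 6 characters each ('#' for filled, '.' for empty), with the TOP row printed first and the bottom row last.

Drop 1: T rot1 at col 2 lands with bottom-row=0; cleared 0 line(s) (total 0); column heights now [0 0 3 2 0 0], max=3
Drop 2: L rot0 at col 0 lands with bottom-row=3; cleared 0 line(s) (total 0); column heights now [4 4 5 2 0 0], max=5
Drop 3: I rot0 at col 0 lands with bottom-row=5; cleared 0 line(s) (total 0); column heights now [6 6 6 6 0 0], max=6
Drop 4: I rot3 at col 1 lands with bottom-row=6; cleared 0 line(s) (total 0); column heights now [6 10 6 6 0 0], max=10

Answer: ......
......
.#....
.#....
.#....
.#....
####..
..#...
###...
..#...
..##..
..#...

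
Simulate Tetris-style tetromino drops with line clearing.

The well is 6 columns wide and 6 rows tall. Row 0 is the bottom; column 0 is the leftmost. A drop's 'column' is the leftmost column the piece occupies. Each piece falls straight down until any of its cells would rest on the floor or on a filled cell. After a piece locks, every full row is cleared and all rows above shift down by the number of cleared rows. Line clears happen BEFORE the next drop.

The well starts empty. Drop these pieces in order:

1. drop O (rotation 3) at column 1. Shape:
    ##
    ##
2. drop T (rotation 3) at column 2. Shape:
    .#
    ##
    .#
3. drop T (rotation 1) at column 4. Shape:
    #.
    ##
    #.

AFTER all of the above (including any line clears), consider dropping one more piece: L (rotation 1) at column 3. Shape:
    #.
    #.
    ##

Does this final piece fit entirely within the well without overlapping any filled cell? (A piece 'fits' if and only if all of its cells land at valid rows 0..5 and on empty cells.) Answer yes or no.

Answer: no

Derivation:
Drop 1: O rot3 at col 1 lands with bottom-row=0; cleared 0 line(s) (total 0); column heights now [0 2 2 0 0 0], max=2
Drop 2: T rot3 at col 2 lands with bottom-row=1; cleared 0 line(s) (total 0); column heights now [0 2 3 4 0 0], max=4
Drop 3: T rot1 at col 4 lands with bottom-row=0; cleared 0 line(s) (total 0); column heights now [0 2 3 4 3 2], max=4
Test piece L rot1 at col 3 (width 2): heights before test = [0 2 3 4 3 2]; fits = False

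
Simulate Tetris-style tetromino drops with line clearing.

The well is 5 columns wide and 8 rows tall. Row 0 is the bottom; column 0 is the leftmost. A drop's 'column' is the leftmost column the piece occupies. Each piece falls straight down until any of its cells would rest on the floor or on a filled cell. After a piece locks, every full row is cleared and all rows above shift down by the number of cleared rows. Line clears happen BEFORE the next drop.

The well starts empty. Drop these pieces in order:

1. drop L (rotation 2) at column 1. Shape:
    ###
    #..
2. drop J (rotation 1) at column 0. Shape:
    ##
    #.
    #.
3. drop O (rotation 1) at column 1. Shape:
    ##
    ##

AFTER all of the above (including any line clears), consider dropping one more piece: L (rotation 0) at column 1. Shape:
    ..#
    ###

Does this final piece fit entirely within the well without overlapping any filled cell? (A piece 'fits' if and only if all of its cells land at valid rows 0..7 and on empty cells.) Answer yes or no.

Drop 1: L rot2 at col 1 lands with bottom-row=0; cleared 0 line(s) (total 0); column heights now [0 2 2 2 0], max=2
Drop 2: J rot1 at col 0 lands with bottom-row=0; cleared 0 line(s) (total 0); column heights now [3 3 2 2 0], max=3
Drop 3: O rot1 at col 1 lands with bottom-row=3; cleared 0 line(s) (total 0); column heights now [3 5 5 2 0], max=5
Test piece L rot0 at col 1 (width 3): heights before test = [3 5 5 2 0]; fits = True

Answer: yes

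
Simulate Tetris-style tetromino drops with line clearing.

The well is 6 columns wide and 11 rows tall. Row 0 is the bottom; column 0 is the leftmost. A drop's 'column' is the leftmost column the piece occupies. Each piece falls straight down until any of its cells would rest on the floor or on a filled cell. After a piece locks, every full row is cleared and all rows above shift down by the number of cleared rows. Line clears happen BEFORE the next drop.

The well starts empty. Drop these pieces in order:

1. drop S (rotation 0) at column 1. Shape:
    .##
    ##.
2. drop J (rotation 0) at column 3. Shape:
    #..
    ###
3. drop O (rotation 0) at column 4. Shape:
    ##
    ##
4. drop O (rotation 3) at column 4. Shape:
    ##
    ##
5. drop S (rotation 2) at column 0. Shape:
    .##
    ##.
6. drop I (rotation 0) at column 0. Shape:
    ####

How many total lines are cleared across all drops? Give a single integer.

Answer: 1

Derivation:
Drop 1: S rot0 at col 1 lands with bottom-row=0; cleared 0 line(s) (total 0); column heights now [0 1 2 2 0 0], max=2
Drop 2: J rot0 at col 3 lands with bottom-row=2; cleared 0 line(s) (total 0); column heights now [0 1 2 4 3 3], max=4
Drop 3: O rot0 at col 4 lands with bottom-row=3; cleared 0 line(s) (total 0); column heights now [0 1 2 4 5 5], max=5
Drop 4: O rot3 at col 4 lands with bottom-row=5; cleared 0 line(s) (total 0); column heights now [0 1 2 4 7 7], max=7
Drop 5: S rot2 at col 0 lands with bottom-row=1; cleared 0 line(s) (total 0); column heights now [2 3 3 4 7 7], max=7
Drop 6: I rot0 at col 0 lands with bottom-row=4; cleared 1 line(s) (total 1); column heights now [2 3 3 4 6 6], max=6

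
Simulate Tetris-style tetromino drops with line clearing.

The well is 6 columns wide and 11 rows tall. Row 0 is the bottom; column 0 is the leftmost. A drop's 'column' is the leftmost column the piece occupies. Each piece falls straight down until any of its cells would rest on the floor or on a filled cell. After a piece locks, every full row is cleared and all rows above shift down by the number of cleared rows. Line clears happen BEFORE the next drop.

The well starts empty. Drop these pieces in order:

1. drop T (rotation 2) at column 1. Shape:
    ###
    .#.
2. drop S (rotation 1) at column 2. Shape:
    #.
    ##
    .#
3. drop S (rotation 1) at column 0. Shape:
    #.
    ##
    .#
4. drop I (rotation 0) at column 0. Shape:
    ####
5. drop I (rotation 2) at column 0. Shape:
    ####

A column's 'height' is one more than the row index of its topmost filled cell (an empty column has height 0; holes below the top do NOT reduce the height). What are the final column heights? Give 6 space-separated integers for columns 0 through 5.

Answer: 7 7 7 7 0 0

Derivation:
Drop 1: T rot2 at col 1 lands with bottom-row=0; cleared 0 line(s) (total 0); column heights now [0 2 2 2 0 0], max=2
Drop 2: S rot1 at col 2 lands with bottom-row=2; cleared 0 line(s) (total 0); column heights now [0 2 5 4 0 0], max=5
Drop 3: S rot1 at col 0 lands with bottom-row=2; cleared 0 line(s) (total 0); column heights now [5 4 5 4 0 0], max=5
Drop 4: I rot0 at col 0 lands with bottom-row=5; cleared 0 line(s) (total 0); column heights now [6 6 6 6 0 0], max=6
Drop 5: I rot2 at col 0 lands with bottom-row=6; cleared 0 line(s) (total 0); column heights now [7 7 7 7 0 0], max=7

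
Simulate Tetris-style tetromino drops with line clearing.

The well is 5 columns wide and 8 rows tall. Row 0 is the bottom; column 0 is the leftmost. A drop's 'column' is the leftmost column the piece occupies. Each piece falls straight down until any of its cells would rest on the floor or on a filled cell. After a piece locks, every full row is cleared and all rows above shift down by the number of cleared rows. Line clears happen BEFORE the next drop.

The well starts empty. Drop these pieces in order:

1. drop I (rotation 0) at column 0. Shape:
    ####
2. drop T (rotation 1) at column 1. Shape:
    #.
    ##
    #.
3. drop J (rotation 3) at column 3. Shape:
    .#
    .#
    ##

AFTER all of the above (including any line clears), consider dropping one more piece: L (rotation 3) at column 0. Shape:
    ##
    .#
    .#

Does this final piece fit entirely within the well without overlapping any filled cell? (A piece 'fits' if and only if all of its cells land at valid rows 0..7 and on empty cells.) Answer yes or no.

Answer: yes

Derivation:
Drop 1: I rot0 at col 0 lands with bottom-row=0; cleared 0 line(s) (total 0); column heights now [1 1 1 1 0], max=1
Drop 2: T rot1 at col 1 lands with bottom-row=1; cleared 0 line(s) (total 0); column heights now [1 4 3 1 0], max=4
Drop 3: J rot3 at col 3 lands with bottom-row=1; cleared 0 line(s) (total 0); column heights now [1 4 3 2 4], max=4
Test piece L rot3 at col 0 (width 2): heights before test = [1 4 3 2 4]; fits = True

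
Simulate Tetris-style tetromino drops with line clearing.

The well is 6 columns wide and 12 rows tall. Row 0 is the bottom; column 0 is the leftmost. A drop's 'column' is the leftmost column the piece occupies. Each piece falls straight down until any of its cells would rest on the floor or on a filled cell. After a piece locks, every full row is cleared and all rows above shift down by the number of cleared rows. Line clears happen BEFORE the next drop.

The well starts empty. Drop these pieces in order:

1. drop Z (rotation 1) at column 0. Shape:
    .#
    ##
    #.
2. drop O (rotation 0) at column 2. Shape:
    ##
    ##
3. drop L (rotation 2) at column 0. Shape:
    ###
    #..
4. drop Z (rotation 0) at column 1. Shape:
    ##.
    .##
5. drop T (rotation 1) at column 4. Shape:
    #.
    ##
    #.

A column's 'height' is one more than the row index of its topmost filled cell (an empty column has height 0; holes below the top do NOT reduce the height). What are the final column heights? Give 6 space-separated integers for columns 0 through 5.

Drop 1: Z rot1 at col 0 lands with bottom-row=0; cleared 0 line(s) (total 0); column heights now [2 3 0 0 0 0], max=3
Drop 2: O rot0 at col 2 lands with bottom-row=0; cleared 0 line(s) (total 0); column heights now [2 3 2 2 0 0], max=3
Drop 3: L rot2 at col 0 lands with bottom-row=2; cleared 0 line(s) (total 0); column heights now [4 4 4 2 0 0], max=4
Drop 4: Z rot0 at col 1 lands with bottom-row=4; cleared 0 line(s) (total 0); column heights now [4 6 6 5 0 0], max=6
Drop 5: T rot1 at col 4 lands with bottom-row=0; cleared 1 line(s) (total 1); column heights now [3 5 5 4 2 0], max=5

Answer: 3 5 5 4 2 0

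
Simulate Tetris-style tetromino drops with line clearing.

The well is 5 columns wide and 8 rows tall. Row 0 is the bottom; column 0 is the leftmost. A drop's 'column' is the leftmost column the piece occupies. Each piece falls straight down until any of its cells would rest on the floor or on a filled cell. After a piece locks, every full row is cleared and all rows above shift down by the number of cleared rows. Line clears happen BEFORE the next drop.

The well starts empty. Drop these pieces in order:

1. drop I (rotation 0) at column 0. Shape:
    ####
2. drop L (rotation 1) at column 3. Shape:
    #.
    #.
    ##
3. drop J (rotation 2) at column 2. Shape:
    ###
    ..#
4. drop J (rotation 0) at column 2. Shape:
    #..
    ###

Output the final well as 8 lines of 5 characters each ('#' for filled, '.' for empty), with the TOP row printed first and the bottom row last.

Answer: .....
..#..
..###
..###
...##
...#.
...##
####.

Derivation:
Drop 1: I rot0 at col 0 lands with bottom-row=0; cleared 0 line(s) (total 0); column heights now [1 1 1 1 0], max=1
Drop 2: L rot1 at col 3 lands with bottom-row=1; cleared 0 line(s) (total 0); column heights now [1 1 1 4 2], max=4
Drop 3: J rot2 at col 2 lands with bottom-row=3; cleared 0 line(s) (total 0); column heights now [1 1 5 5 5], max=5
Drop 4: J rot0 at col 2 lands with bottom-row=5; cleared 0 line(s) (total 0); column heights now [1 1 7 6 6], max=7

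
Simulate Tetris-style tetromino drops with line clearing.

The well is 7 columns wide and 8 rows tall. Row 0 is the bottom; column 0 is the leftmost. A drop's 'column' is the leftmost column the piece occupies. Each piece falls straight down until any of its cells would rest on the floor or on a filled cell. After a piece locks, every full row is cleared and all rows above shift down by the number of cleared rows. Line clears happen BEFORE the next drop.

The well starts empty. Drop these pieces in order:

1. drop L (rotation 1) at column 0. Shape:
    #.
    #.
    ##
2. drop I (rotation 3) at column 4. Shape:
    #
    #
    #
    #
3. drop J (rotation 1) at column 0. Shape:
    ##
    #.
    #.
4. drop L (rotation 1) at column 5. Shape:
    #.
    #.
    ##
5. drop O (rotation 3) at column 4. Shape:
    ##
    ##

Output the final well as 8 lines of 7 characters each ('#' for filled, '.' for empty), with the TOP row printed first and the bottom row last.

Drop 1: L rot1 at col 0 lands with bottom-row=0; cleared 0 line(s) (total 0); column heights now [3 1 0 0 0 0 0], max=3
Drop 2: I rot3 at col 4 lands with bottom-row=0; cleared 0 line(s) (total 0); column heights now [3 1 0 0 4 0 0], max=4
Drop 3: J rot1 at col 0 lands with bottom-row=3; cleared 0 line(s) (total 0); column heights now [6 6 0 0 4 0 0], max=6
Drop 4: L rot1 at col 5 lands with bottom-row=0; cleared 0 line(s) (total 0); column heights now [6 6 0 0 4 3 1], max=6
Drop 5: O rot3 at col 4 lands with bottom-row=4; cleared 0 line(s) (total 0); column heights now [6 6 0 0 6 6 1], max=6

Answer: .......
.......
##..##.
#...##.
#...#..
#...##.
#...##.
##..###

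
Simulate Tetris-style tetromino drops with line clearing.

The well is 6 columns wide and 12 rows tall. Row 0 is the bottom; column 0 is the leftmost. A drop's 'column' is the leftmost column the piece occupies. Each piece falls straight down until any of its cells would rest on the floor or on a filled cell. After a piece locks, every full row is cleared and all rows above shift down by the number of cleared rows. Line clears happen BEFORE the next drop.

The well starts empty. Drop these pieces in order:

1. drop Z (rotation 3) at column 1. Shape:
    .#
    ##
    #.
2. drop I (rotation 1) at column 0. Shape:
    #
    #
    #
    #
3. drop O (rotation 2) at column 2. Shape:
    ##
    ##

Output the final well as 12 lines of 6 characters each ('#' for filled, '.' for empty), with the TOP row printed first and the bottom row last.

Answer: ......
......
......
......
......
......
......
..##..
#.##..
#.#...
###...
##....

Derivation:
Drop 1: Z rot3 at col 1 lands with bottom-row=0; cleared 0 line(s) (total 0); column heights now [0 2 3 0 0 0], max=3
Drop 2: I rot1 at col 0 lands with bottom-row=0; cleared 0 line(s) (total 0); column heights now [4 2 3 0 0 0], max=4
Drop 3: O rot2 at col 2 lands with bottom-row=3; cleared 0 line(s) (total 0); column heights now [4 2 5 5 0 0], max=5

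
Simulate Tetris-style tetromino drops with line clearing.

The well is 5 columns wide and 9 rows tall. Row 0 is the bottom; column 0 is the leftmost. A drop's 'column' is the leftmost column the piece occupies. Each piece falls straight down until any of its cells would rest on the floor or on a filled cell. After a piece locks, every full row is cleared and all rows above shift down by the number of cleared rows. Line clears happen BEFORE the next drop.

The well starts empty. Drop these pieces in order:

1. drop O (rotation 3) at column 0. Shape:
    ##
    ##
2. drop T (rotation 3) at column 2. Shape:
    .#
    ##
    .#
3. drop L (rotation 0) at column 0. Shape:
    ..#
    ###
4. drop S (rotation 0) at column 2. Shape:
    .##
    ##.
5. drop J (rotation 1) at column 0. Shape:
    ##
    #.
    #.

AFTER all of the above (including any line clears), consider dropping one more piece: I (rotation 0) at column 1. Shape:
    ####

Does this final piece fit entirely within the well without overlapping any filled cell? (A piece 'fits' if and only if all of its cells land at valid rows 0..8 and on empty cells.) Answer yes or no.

Drop 1: O rot3 at col 0 lands with bottom-row=0; cleared 0 line(s) (total 0); column heights now [2 2 0 0 0], max=2
Drop 2: T rot3 at col 2 lands with bottom-row=0; cleared 0 line(s) (total 0); column heights now [2 2 2 3 0], max=3
Drop 3: L rot0 at col 0 lands with bottom-row=2; cleared 0 line(s) (total 0); column heights now [3 3 4 3 0], max=4
Drop 4: S rot0 at col 2 lands with bottom-row=4; cleared 0 line(s) (total 0); column heights now [3 3 5 6 6], max=6
Drop 5: J rot1 at col 0 lands with bottom-row=3; cleared 0 line(s) (total 0); column heights now [6 6 5 6 6], max=6
Test piece I rot0 at col 1 (width 4): heights before test = [6 6 5 6 6]; fits = True

Answer: yes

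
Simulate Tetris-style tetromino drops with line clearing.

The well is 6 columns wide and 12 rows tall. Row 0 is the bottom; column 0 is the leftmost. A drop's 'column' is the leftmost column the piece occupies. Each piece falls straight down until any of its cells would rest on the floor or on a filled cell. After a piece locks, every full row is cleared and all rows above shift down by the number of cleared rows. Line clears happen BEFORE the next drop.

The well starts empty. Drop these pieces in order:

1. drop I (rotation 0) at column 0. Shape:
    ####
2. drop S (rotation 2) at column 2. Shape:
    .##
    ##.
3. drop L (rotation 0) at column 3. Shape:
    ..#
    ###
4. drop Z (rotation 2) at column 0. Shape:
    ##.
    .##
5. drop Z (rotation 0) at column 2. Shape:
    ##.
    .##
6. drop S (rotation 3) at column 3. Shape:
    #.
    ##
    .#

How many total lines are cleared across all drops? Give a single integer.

Drop 1: I rot0 at col 0 lands with bottom-row=0; cleared 0 line(s) (total 0); column heights now [1 1 1 1 0 0], max=1
Drop 2: S rot2 at col 2 lands with bottom-row=1; cleared 0 line(s) (total 0); column heights now [1 1 2 3 3 0], max=3
Drop 3: L rot0 at col 3 lands with bottom-row=3; cleared 0 line(s) (total 0); column heights now [1 1 2 4 4 5], max=5
Drop 4: Z rot2 at col 0 lands with bottom-row=2; cleared 0 line(s) (total 0); column heights now [4 4 3 4 4 5], max=5
Drop 5: Z rot0 at col 2 lands with bottom-row=4; cleared 0 line(s) (total 0); column heights now [4 4 6 6 5 5], max=6
Drop 6: S rot3 at col 3 lands with bottom-row=5; cleared 0 line(s) (total 0); column heights now [4 4 6 8 7 5], max=8

Answer: 0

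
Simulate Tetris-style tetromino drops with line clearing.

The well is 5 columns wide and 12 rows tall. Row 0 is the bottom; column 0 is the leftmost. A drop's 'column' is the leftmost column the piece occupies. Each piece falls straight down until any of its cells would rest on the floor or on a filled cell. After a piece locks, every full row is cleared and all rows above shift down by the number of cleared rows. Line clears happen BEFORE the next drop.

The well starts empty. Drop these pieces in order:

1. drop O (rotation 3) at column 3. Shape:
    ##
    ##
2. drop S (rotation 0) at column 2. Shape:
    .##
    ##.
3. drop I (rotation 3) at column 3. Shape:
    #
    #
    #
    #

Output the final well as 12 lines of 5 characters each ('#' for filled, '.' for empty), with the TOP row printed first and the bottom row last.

Answer: .....
.....
.....
.....
...#.
...#.
...#.
...#.
...##
..##.
...##
...##

Derivation:
Drop 1: O rot3 at col 3 lands with bottom-row=0; cleared 0 line(s) (total 0); column heights now [0 0 0 2 2], max=2
Drop 2: S rot0 at col 2 lands with bottom-row=2; cleared 0 line(s) (total 0); column heights now [0 0 3 4 4], max=4
Drop 3: I rot3 at col 3 lands with bottom-row=4; cleared 0 line(s) (total 0); column heights now [0 0 3 8 4], max=8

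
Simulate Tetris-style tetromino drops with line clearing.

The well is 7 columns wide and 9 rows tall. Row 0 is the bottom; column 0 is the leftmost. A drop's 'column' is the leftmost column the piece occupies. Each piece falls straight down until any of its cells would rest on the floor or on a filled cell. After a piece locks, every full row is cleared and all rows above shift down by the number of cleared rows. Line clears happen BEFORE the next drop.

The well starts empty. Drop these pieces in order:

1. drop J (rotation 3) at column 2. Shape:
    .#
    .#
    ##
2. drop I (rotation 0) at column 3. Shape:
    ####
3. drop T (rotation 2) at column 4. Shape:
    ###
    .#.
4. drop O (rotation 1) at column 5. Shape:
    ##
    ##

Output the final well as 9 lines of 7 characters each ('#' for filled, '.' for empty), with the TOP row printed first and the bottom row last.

Drop 1: J rot3 at col 2 lands with bottom-row=0; cleared 0 line(s) (total 0); column heights now [0 0 1 3 0 0 0], max=3
Drop 2: I rot0 at col 3 lands with bottom-row=3; cleared 0 line(s) (total 0); column heights now [0 0 1 4 4 4 4], max=4
Drop 3: T rot2 at col 4 lands with bottom-row=4; cleared 0 line(s) (total 0); column heights now [0 0 1 4 6 6 6], max=6
Drop 4: O rot1 at col 5 lands with bottom-row=6; cleared 0 line(s) (total 0); column heights now [0 0 1 4 6 8 8], max=8

Answer: .......
.....##
.....##
....###
.....#.
...####
...#...
...#...
..##...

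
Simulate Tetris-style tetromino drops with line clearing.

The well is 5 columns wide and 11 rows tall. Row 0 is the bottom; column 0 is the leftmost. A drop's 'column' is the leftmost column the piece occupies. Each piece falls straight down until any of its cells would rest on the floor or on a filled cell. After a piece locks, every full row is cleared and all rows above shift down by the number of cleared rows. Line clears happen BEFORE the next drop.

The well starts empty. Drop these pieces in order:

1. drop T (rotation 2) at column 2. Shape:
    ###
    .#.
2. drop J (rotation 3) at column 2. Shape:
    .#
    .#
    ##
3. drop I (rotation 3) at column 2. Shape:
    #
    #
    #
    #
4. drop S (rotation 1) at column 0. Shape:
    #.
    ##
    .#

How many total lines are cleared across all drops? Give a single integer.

Answer: 1

Derivation:
Drop 1: T rot2 at col 2 lands with bottom-row=0; cleared 0 line(s) (total 0); column heights now [0 0 2 2 2], max=2
Drop 2: J rot3 at col 2 lands with bottom-row=2; cleared 0 line(s) (total 0); column heights now [0 0 3 5 2], max=5
Drop 3: I rot3 at col 2 lands with bottom-row=3; cleared 0 line(s) (total 0); column heights now [0 0 7 5 2], max=7
Drop 4: S rot1 at col 0 lands with bottom-row=0; cleared 1 line(s) (total 1); column heights now [2 1 6 4 0], max=6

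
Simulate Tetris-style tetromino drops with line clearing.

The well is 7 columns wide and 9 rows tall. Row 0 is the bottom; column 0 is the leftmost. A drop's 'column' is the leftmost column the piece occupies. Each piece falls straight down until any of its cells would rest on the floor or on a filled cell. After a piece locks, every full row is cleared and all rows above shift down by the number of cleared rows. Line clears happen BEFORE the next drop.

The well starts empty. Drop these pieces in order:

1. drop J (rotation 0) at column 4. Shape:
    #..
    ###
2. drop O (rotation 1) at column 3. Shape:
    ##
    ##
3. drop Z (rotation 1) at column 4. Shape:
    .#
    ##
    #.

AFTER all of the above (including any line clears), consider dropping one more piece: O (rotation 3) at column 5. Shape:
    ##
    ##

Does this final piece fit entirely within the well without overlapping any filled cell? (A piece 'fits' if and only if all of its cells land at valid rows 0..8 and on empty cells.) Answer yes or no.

Drop 1: J rot0 at col 4 lands with bottom-row=0; cleared 0 line(s) (total 0); column heights now [0 0 0 0 2 1 1], max=2
Drop 2: O rot1 at col 3 lands with bottom-row=2; cleared 0 line(s) (total 0); column heights now [0 0 0 4 4 1 1], max=4
Drop 3: Z rot1 at col 4 lands with bottom-row=4; cleared 0 line(s) (total 0); column heights now [0 0 0 4 6 7 1], max=7
Test piece O rot3 at col 5 (width 2): heights before test = [0 0 0 4 6 7 1]; fits = True

Answer: yes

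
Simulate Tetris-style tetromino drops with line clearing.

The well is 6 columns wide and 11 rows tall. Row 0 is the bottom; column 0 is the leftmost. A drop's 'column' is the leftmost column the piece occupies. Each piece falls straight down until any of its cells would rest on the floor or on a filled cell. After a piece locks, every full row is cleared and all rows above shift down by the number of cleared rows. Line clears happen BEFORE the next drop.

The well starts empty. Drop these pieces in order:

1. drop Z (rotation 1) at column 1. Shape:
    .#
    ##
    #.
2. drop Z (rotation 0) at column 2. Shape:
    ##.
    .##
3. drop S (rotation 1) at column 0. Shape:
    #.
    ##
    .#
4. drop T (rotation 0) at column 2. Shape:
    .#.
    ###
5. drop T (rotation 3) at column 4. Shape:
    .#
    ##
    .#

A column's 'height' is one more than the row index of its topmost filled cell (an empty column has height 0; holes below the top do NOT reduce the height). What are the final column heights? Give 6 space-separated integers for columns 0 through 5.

Drop 1: Z rot1 at col 1 lands with bottom-row=0; cleared 0 line(s) (total 0); column heights now [0 2 3 0 0 0], max=3
Drop 2: Z rot0 at col 2 lands with bottom-row=2; cleared 0 line(s) (total 0); column heights now [0 2 4 4 3 0], max=4
Drop 3: S rot1 at col 0 lands with bottom-row=2; cleared 0 line(s) (total 0); column heights now [5 4 4 4 3 0], max=5
Drop 4: T rot0 at col 2 lands with bottom-row=4; cleared 0 line(s) (total 0); column heights now [5 4 5 6 5 0], max=6
Drop 5: T rot3 at col 4 lands with bottom-row=4; cleared 0 line(s) (total 0); column heights now [5 4 5 6 6 7], max=7

Answer: 5 4 5 6 6 7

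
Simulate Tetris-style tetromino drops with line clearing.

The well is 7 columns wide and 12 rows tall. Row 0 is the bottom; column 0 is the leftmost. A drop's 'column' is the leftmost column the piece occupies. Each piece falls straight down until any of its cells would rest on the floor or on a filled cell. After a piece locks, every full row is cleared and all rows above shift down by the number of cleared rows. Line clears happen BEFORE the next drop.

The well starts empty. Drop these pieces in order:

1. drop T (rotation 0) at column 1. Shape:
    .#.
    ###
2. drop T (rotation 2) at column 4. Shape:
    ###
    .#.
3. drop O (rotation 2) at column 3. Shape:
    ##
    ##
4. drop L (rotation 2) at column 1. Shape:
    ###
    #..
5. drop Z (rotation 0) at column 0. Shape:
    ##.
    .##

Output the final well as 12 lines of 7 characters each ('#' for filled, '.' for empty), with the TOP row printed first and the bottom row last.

Answer: .......
.......
.......
.......
.......
##.....
.##....
.###...
.#.##..
...##..
..#.###
.###.#.

Derivation:
Drop 1: T rot0 at col 1 lands with bottom-row=0; cleared 0 line(s) (total 0); column heights now [0 1 2 1 0 0 0], max=2
Drop 2: T rot2 at col 4 lands with bottom-row=0; cleared 0 line(s) (total 0); column heights now [0 1 2 1 2 2 2], max=2
Drop 3: O rot2 at col 3 lands with bottom-row=2; cleared 0 line(s) (total 0); column heights now [0 1 2 4 4 2 2], max=4
Drop 4: L rot2 at col 1 lands with bottom-row=3; cleared 0 line(s) (total 0); column heights now [0 5 5 5 4 2 2], max=5
Drop 5: Z rot0 at col 0 lands with bottom-row=5; cleared 0 line(s) (total 0); column heights now [7 7 6 5 4 2 2], max=7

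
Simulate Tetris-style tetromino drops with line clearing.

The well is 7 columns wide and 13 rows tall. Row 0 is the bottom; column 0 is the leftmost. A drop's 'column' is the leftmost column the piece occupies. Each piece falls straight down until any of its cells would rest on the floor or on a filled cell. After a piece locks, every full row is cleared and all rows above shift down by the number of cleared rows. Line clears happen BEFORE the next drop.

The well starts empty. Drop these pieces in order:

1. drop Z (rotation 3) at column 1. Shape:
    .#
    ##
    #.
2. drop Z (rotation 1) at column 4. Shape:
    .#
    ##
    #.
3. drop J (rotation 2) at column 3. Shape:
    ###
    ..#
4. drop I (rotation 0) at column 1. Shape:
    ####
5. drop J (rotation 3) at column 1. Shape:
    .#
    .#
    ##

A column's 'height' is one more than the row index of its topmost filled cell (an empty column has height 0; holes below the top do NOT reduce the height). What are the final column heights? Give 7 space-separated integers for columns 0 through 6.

Drop 1: Z rot3 at col 1 lands with bottom-row=0; cleared 0 line(s) (total 0); column heights now [0 2 3 0 0 0 0], max=3
Drop 2: Z rot1 at col 4 lands with bottom-row=0; cleared 0 line(s) (total 0); column heights now [0 2 3 0 2 3 0], max=3
Drop 3: J rot2 at col 3 lands with bottom-row=3; cleared 0 line(s) (total 0); column heights now [0 2 3 5 5 5 0], max=5
Drop 4: I rot0 at col 1 lands with bottom-row=5; cleared 0 line(s) (total 0); column heights now [0 6 6 6 6 5 0], max=6
Drop 5: J rot3 at col 1 lands with bottom-row=6; cleared 0 line(s) (total 0); column heights now [0 7 9 6 6 5 0], max=9

Answer: 0 7 9 6 6 5 0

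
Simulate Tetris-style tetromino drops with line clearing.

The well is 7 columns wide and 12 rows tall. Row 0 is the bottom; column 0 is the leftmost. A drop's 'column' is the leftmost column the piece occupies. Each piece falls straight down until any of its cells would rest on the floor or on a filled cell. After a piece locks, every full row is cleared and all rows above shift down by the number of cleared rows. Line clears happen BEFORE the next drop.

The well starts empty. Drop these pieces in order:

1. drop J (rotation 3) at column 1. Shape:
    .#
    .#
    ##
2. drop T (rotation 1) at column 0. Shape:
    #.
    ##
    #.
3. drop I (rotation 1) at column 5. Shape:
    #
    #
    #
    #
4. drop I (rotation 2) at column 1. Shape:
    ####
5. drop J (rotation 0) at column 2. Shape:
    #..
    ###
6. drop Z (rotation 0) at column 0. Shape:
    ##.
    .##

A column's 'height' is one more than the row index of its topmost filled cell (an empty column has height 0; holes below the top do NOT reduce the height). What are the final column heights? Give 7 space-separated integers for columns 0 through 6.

Answer: 8 8 7 5 5 4 0

Derivation:
Drop 1: J rot3 at col 1 lands with bottom-row=0; cleared 0 line(s) (total 0); column heights now [0 1 3 0 0 0 0], max=3
Drop 2: T rot1 at col 0 lands with bottom-row=0; cleared 0 line(s) (total 0); column heights now [3 2 3 0 0 0 0], max=3
Drop 3: I rot1 at col 5 lands with bottom-row=0; cleared 0 line(s) (total 0); column heights now [3 2 3 0 0 4 0], max=4
Drop 4: I rot2 at col 1 lands with bottom-row=3; cleared 0 line(s) (total 0); column heights now [3 4 4 4 4 4 0], max=4
Drop 5: J rot0 at col 2 lands with bottom-row=4; cleared 0 line(s) (total 0); column heights now [3 4 6 5 5 4 0], max=6
Drop 6: Z rot0 at col 0 lands with bottom-row=6; cleared 0 line(s) (total 0); column heights now [8 8 7 5 5 4 0], max=8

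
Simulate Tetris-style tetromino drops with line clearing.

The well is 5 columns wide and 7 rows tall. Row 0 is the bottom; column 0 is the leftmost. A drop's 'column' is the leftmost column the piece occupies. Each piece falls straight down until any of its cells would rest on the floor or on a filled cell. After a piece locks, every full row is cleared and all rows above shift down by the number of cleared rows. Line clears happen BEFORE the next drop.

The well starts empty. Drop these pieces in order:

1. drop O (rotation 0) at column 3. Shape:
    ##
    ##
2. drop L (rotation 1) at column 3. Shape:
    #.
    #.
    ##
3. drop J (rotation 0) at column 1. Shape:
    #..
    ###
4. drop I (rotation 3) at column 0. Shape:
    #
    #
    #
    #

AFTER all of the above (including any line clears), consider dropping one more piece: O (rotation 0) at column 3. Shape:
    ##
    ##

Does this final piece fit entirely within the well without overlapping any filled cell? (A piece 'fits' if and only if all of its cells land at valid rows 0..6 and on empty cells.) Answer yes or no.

Drop 1: O rot0 at col 3 lands with bottom-row=0; cleared 0 line(s) (total 0); column heights now [0 0 0 2 2], max=2
Drop 2: L rot1 at col 3 lands with bottom-row=2; cleared 0 line(s) (total 0); column heights now [0 0 0 5 3], max=5
Drop 3: J rot0 at col 1 lands with bottom-row=5; cleared 0 line(s) (total 0); column heights now [0 7 6 6 3], max=7
Drop 4: I rot3 at col 0 lands with bottom-row=0; cleared 0 line(s) (total 0); column heights now [4 7 6 6 3], max=7
Test piece O rot0 at col 3 (width 2): heights before test = [4 7 6 6 3]; fits = False

Answer: no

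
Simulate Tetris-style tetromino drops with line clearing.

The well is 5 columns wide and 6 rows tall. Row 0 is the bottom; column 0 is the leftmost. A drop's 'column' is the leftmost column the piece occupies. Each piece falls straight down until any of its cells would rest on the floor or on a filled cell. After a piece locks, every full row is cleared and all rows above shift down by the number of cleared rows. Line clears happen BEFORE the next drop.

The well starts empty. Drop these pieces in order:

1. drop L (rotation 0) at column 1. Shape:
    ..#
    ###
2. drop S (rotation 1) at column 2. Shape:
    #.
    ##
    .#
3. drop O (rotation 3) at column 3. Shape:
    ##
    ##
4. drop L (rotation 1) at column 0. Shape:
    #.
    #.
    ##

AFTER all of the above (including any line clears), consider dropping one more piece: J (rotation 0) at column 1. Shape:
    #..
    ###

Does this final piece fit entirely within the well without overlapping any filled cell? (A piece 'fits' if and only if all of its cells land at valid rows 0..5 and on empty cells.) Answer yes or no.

Drop 1: L rot0 at col 1 lands with bottom-row=0; cleared 0 line(s) (total 0); column heights now [0 1 1 2 0], max=2
Drop 2: S rot1 at col 2 lands with bottom-row=2; cleared 0 line(s) (total 0); column heights now [0 1 5 4 0], max=5
Drop 3: O rot3 at col 3 lands with bottom-row=4; cleared 0 line(s) (total 0); column heights now [0 1 5 6 6], max=6
Drop 4: L rot1 at col 0 lands with bottom-row=1; cleared 0 line(s) (total 0); column heights now [4 2 5 6 6], max=6
Test piece J rot0 at col 1 (width 3): heights before test = [4 2 5 6 6]; fits = False

Answer: no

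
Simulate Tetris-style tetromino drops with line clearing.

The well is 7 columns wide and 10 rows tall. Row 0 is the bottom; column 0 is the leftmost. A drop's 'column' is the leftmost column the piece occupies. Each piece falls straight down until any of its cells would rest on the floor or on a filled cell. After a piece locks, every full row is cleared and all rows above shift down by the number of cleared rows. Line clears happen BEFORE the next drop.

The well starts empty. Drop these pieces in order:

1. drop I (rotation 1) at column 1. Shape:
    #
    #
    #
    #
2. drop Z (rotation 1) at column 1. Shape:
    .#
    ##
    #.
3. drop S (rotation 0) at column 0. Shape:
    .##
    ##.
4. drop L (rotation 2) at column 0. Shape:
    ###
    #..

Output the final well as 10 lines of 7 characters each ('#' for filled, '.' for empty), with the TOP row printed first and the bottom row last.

Answer: .......
###....
###....
###....
.##....
.#.....
.#.....
.#.....
.#.....
.#.....

Derivation:
Drop 1: I rot1 at col 1 lands with bottom-row=0; cleared 0 line(s) (total 0); column heights now [0 4 0 0 0 0 0], max=4
Drop 2: Z rot1 at col 1 lands with bottom-row=4; cleared 0 line(s) (total 0); column heights now [0 6 7 0 0 0 0], max=7
Drop 3: S rot0 at col 0 lands with bottom-row=6; cleared 0 line(s) (total 0); column heights now [7 8 8 0 0 0 0], max=8
Drop 4: L rot2 at col 0 lands with bottom-row=7; cleared 0 line(s) (total 0); column heights now [9 9 9 0 0 0 0], max=9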